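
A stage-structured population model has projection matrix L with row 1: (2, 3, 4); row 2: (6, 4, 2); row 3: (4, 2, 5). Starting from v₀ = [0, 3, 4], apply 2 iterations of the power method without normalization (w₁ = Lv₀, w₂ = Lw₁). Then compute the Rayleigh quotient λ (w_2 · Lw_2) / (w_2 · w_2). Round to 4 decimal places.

w1 = Lv₀ = (2·0 + 3·3 + 4·4; 6·0 + 4·3 + 2·4; 4·0 + 2·3 + 5·4) = (25, 20, 26)
w2 = Lw1 = (2·25 + 3·20 + 4·26; 6·25 + 4·20 + 2·26; 4·25 + 2·20 + 5·26) = (214, 282, 270)
Lw2 = (2354, 2952, 2770)
w2·Lw2 = 214·2354 + 282·2952 + 270·2770 = 2084120; w2·w2 = 214·214 + 282·282 + 270·270 = 198220
λ ≈ 2084120/198220 = 10.5142

10.5142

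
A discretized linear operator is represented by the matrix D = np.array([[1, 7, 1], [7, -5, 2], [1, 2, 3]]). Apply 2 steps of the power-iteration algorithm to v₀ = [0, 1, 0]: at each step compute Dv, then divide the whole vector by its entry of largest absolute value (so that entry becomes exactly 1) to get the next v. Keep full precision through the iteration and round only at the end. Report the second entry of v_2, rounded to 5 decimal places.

Dv0 = (7.000000, -5.000000, 2.000000); divide by 7.000000 → v1 = (1.000000, -0.714286, 0.285714)
Dv1 = (-3.714286, 11.142857, 0.428571); divide by 11.142857 → v2 = (-0.333333, 1.000000, 0.038462)
Requested entry of v2: 78/78 = 1.00000

1.00000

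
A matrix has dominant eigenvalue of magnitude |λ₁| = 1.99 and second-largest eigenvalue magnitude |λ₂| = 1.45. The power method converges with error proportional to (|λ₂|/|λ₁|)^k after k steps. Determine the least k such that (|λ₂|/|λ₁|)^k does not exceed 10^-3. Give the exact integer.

22

|λ₂/λ₁| = 1.45/1.99 = 0.72864
Need k ≥ ln(10^-3) / ln(0.72864) = -6.9078 / -0.3166 ≈ 21.821
Smallest integer k satisfying the bound: 22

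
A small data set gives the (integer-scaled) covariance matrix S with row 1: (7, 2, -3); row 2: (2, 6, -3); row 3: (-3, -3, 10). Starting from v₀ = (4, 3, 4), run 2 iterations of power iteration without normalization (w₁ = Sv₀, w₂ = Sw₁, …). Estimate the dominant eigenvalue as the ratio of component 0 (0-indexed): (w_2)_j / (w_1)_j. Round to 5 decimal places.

λ ≈ 5.68182

w1 = Sv₀ = (7·4 + 2·3 + (-3)·4; 2·4 + 6·3 + (-3)·4; (-3)·4 + (-3)·3 + 10·4) = (22, 14, 19)
w2 = Sw1 = (7·22 + 2·14 + (-3)·19; 2·22 + 6·14 + (-3)·19; (-3)·22 + (-3)·14 + 10·19) = (125, 71, 82)
Ratio at component: 125 / 22 = 5.68182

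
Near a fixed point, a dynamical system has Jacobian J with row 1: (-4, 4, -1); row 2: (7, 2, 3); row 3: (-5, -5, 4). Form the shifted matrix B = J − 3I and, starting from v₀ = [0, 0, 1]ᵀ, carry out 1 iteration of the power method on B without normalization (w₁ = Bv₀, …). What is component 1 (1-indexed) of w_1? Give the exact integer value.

B = J − 3I has rows (-7, 4, -1); (7, -1, 3); (-5, -5, 1)
w1 = Bv₀ = ((-7)·0 + 4·0 + (-1)·1; 7·0 + (-1)·0 + 3·1; (-5)·0 + (-5)·0 + 1·1) = (-1, 3, 1)
Requested component of w1: -1

-1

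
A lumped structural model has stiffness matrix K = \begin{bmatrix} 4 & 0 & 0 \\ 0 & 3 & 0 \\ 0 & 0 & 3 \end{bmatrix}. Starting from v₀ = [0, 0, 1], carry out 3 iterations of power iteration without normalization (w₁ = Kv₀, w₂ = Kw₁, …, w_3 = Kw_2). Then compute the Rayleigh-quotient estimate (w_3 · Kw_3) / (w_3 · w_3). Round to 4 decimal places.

3.0000

w1 = Kv₀ = (4·0 + 0·0 + 0·1; 0·0 + 3·0 + 0·1; 0·0 + 0·0 + 3·1) = (0, 0, 3)
w2 = Kw1 = (4·0 + 0·0 + 0·3; 0·0 + 3·0 + 0·3; 0·0 + 0·0 + 3·3) = (0, 0, 9)
w3 = Kw2 = (0, 0, 27)
Kw3 = (0, 0, 81)
w3·Kw3 = 0·0 + 0·0 + 27·81 = 2187; w3·w3 = 0·0 + 0·0 + 27·27 = 729
λ ≈ 2187/729 = 3.0000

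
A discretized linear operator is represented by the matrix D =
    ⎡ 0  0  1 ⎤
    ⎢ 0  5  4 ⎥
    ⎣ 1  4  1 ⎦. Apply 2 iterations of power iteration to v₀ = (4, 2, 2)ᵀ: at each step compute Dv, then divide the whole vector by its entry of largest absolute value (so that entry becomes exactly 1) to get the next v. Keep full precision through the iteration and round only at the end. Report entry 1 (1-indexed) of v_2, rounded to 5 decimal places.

0.09589

Dv0 = (2.000000, 18.000000, 14.000000); divide by 18.000000 → v1 = (0.111111, 1.000000, 0.777778)
Dv1 = (0.777778, 8.111111, 4.888889); divide by 8.111111 → v2 = (0.095890, 1.000000, 0.602740)
Requested entry of v2: 14/146 = 0.09589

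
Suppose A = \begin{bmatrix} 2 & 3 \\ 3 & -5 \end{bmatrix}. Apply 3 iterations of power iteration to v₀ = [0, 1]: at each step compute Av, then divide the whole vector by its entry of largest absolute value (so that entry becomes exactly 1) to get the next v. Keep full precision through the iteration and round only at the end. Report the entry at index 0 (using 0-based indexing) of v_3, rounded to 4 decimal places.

-0.4264

Av0 = (3.00000, -5.00000); divide by -5.00000 → v1 = (-0.60000, 1.00000)
Av1 = (1.80000, -6.80000); divide by -6.80000 → v2 = (-0.26471, 1.00000)
Av2 = (2.47059, -5.79412); divide by -5.79412 → v3 = (-0.42640, 1.00000)
Requested entry of v3: 84/-197 = -0.4264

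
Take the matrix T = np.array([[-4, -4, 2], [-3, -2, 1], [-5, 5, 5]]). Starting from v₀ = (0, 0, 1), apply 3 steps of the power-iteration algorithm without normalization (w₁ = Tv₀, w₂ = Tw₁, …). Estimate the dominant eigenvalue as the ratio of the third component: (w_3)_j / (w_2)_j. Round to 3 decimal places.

w1 = Tv₀ = ((-4)·0 + (-4)·0 + 2·1; (-3)·0 + (-2)·0 + 1·1; (-5)·0 + 5·0 + 5·1) = (2, 1, 5)
w2 = Tw1 = ((-4)·2 + (-4)·1 + 2·5; (-3)·2 + (-2)·1 + 1·5; (-5)·2 + 5·1 + 5·5) = (-2, -3, 20)
w3 = Tw2 = (60, 32, 95)
Ratio at component: 95 / 20 = 4.750

4.750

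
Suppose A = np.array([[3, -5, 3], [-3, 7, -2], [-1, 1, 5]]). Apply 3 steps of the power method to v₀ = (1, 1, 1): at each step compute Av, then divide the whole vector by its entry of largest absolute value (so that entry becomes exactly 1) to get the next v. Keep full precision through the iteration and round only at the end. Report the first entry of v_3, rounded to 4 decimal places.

0.7886

Av0 = (1.00000, 2.00000, 5.00000); divide by 5.00000 → v1 = (0.20000, 0.40000, 1.00000)
Av1 = (1.60000, 0.20000, 5.20000); divide by 5.20000 → v2 = (0.30769, 0.03846, 1.00000)
Av2 = (3.73077, -2.65385, 4.73077); divide by 4.73077 → v3 = (0.78862, -0.56098, 1.00000)
Requested entry of v3: 97/123 = 0.7886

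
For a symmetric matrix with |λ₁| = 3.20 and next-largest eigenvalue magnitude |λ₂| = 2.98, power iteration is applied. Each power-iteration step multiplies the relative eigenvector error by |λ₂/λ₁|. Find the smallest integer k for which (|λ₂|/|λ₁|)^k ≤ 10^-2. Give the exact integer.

65

|λ₂/λ₁| = 2.98/3.20 = 0.93125
Need k ≥ ln(10^-2) / ln(0.93125) = -4.6052 / -0.0712 ≈ 64.654
Smallest integer k satisfying the bound: 65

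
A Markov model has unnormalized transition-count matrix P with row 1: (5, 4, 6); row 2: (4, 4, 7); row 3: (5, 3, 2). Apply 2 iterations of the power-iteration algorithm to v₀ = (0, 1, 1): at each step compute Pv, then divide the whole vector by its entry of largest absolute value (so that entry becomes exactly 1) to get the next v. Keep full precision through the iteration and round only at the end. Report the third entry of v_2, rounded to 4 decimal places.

0.7500

Pv0 = (10.00000, 11.00000, 5.00000); divide by 11.00000 → v1 = (0.90909, 1.00000, 0.45455)
Pv1 = (11.27273, 10.81818, 8.45455); divide by 11.27273 → v2 = (1.00000, 0.95968, 0.75000)
Requested entry of v2: 93/124 = 0.7500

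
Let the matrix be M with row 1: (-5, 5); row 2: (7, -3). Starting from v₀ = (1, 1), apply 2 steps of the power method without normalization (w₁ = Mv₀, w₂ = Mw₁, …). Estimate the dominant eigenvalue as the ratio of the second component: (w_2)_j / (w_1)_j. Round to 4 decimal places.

w1 = Mv₀ = (0, 4)
w2 = Mw1 = (20, -12)
Ratio at component: -12 / 4 = -3.0000

-3.0000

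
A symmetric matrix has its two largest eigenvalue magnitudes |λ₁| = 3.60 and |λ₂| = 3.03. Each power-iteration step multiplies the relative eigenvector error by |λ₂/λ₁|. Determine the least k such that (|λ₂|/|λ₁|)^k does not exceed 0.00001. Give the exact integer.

|λ₂/λ₁| = 3.03/3.60 = 0.84167
Need k ≥ ln(0.00001) / ln(0.84167) = -11.5129 / -0.1724 ≈ 66.791
Smallest integer k satisfying the bound: 67

67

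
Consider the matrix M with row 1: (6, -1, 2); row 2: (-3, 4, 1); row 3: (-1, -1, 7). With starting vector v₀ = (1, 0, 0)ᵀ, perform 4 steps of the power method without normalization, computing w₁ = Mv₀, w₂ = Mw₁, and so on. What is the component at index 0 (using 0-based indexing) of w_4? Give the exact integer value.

w1 = Mv₀ = (6·1 + (-1)·0 + 2·0; (-3)·1 + 4·0 + 1·0; (-1)·1 + (-1)·0 + 7·0) = (6, -3, -1)
w2 = Mw1 = (6·6 + (-1)·(-3) + 2·(-1); (-3)·6 + 4·(-3) + 1·(-1); (-1)·6 + (-1)·(-3) + 7·(-1)) = (37, -31, -10)
w3 = Mw2 = (233, -245, -76)
w4 = Mw3 = (1491, -1755, -520)
The requested component of w4 is 1491.

1491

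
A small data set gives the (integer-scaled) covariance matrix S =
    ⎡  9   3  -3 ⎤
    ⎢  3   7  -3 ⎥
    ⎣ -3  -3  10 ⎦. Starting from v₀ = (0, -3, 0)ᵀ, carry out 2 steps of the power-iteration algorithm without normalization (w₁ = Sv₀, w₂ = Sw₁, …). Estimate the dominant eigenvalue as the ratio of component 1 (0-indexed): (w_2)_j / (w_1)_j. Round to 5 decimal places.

w1 = Sv₀ = (-9, -21, 9)
w2 = Sw1 = (-171, -201, 180)
Ratio at component: -201 / -21 = 9.57143

λ ≈ 9.57143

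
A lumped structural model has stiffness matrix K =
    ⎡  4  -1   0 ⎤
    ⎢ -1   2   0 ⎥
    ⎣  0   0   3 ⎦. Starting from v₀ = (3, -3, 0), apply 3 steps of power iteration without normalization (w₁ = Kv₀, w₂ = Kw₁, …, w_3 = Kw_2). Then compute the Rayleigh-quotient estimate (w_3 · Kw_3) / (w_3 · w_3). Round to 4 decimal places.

w1 = Kv₀ = (15, -9, 0)
w2 = Kw1 = (69, -33, 0)
w3 = Kw2 = (309, -135, 0)
Kw3 = (1371, -579, 0)
w3·Kw3 = 309·1371 + (-135)·(-579) + 0·0 = 501804; w3·w3 = 309·309 + (-135)·(-135) + 0·0 = 113706
λ ≈ 501804/113706 = 4.4132

4.4132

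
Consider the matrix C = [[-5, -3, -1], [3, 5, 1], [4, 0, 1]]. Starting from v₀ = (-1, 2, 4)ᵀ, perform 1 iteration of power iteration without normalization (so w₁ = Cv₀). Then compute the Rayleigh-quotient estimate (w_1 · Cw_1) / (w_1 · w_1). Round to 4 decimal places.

λ ≈ 3.2877

w1 = Cv₀ = (-5, 11, 0)
Cw1 = (-8, 40, -20)
w1·Cw1 = (-5)·(-8) + 11·40 + 0·(-20) = 480; w1·w1 = (-5)·(-5) + 11·11 + 0·0 = 146
λ ≈ 480/146 = 3.2877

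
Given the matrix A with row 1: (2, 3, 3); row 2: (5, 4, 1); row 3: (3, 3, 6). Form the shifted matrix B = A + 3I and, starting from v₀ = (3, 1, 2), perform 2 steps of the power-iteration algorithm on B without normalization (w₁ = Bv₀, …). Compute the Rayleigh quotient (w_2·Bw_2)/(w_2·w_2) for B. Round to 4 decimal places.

B = A + 3I has rows (5, 3, 3); (5, 7, 1); (3, 3, 9)
w1 = Bv₀ = (5·3 + 3·1 + 3·2; 5·3 + 7·1 + 1·2; 3·3 + 3·1 + 9·2) = (24, 24, 30)
w2 = Bw1 = (5·24 + 3·24 + 3·30; 5·24 + 7·24 + 1·30; 3·24 + 3·24 + 9·30) = (282, 318, 414)
Bw2 = (3606, 4050, 5526)
w2·Bw2 = 4592556; w2·w2 = 352044; μ ≈ 4592556/352044 = 13.0454

μ ≈ 13.0454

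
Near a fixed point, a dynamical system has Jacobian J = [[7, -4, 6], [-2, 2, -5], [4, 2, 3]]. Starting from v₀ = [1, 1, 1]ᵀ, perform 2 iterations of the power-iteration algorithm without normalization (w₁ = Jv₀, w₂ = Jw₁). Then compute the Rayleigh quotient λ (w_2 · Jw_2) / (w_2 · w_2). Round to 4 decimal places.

10.9522

w1 = Jv₀ = (9, -5, 9)
w2 = Jw1 = (137, -73, 53)
Jw2 = (1569, -685, 561)
w2·Jw2 = 137·1569 + (-73)·(-685) + 53·561 = 294691; w2·w2 = 137·137 + (-73)·(-73) + 53·53 = 26907
λ ≈ 294691/26907 = 10.9522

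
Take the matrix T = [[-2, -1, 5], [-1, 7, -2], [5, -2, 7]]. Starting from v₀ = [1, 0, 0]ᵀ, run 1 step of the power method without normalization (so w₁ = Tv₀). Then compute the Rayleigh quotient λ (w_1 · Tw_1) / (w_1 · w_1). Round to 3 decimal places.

w1 = Tv₀ = (-2, -1, 5)
Tw1 = (30, -15, 27)
w1·Tw1 = (-2)·30 + (-1)·(-15) + 5·27 = 90; w1·w1 = (-2)·(-2) + (-1)·(-1) + 5·5 = 30
λ ≈ 90/30 = 3.000

3.000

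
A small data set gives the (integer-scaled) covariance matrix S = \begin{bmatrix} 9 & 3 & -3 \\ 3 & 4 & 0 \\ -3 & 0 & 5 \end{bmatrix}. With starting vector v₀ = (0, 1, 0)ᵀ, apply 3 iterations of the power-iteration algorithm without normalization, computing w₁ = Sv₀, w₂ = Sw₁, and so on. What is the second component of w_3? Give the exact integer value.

w1 = Sv₀ = (3, 4, 0)
w2 = Sw1 = (39, 25, -9)
w3 = Sw2 = (453, 217, -162)
The requested component of w3 is 217.

217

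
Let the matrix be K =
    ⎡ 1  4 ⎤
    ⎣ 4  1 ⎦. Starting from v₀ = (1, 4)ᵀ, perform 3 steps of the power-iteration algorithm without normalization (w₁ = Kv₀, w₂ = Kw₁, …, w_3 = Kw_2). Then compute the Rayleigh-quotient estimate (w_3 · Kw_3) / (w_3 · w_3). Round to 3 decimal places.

w1 = Kv₀ = (1·1 + 4·4; 4·1 + 1·4) = (17, 8)
w2 = Kw1 = (1·17 + 4·8; 4·17 + 1·8) = (49, 76)
w3 = Kw2 = (353, 272)
Kw3 = (1441, 1684)
w3·Kw3 = 353·1441 + 272·1684 = 966721; w3·w3 = 353·353 + 272·272 = 198593
λ ≈ 966721/198593 = 4.868

4.868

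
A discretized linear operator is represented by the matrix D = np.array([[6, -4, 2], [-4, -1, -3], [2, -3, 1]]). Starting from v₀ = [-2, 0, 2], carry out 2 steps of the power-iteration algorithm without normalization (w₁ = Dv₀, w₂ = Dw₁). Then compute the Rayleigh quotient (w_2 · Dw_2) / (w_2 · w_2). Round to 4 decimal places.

w1 = Dv₀ = (6·(-2) + (-4)·0 + 2·2; (-4)·(-2) + (-1)·0 + (-3)·2; 2·(-2) + (-3)·0 + 1·2) = (-8, 2, -2)
w2 = Dw1 = (6·(-8) + (-4)·2 + 2·(-2); (-4)·(-8) + (-1)·2 + (-3)·(-2); 2·(-8) + (-3)·2 + 1·(-2)) = (-60, 36, -24)
Dw2 = (-552, 276, -252)
w2·Dw2 = (-60)·(-552) + 36·276 + (-24)·(-252) = 49104; w2·w2 = (-60)·(-60) + 36·36 + (-24)·(-24) = 5472
λ ≈ 49104/5472 = 8.9737

λ ≈ 8.9737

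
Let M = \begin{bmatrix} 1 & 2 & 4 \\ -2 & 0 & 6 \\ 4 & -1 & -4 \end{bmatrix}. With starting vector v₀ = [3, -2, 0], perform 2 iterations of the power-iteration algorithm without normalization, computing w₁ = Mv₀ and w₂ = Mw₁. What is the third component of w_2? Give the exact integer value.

-54

w1 = Mv₀ = (1·3 + 2·(-2) + 4·0; (-2)·3 + 0·(-2) + 6·0; 4·3 + (-1)·(-2) + (-4)·0) = (-1, -6, 14)
w2 = Mw1 = (1·(-1) + 2·(-6) + 4·14; (-2)·(-1) + 0·(-6) + 6·14; 4·(-1) + (-1)·(-6) + (-4)·14) = (43, 86, -54)
The requested component of w2 is -54.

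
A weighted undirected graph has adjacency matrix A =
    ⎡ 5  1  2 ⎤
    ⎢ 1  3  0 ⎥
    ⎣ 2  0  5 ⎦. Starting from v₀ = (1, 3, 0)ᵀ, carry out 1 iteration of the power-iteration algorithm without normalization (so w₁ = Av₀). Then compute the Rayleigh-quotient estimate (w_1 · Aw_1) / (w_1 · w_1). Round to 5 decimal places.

w1 = Av₀ = (5·1 + 1·3 + 2·0; 1·1 + 3·3 + 0·0; 2·1 + 0·3 + 5·0) = (8, 10, 2)
Aw1 = (54, 38, 26)
w1·Aw1 = 8·54 + 10·38 + 2·26 = 864; w1·w1 = 8·8 + 10·10 + 2·2 = 168
λ ≈ 864/168 = 5.14286

λ ≈ 5.14286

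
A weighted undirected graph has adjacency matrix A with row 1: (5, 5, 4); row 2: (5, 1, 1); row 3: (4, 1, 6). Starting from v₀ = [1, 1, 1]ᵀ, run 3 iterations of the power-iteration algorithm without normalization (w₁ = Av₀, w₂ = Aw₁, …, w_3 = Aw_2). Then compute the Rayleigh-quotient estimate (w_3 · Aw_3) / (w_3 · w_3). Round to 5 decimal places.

λ ≈ 11.29701

w1 = Av₀ = (14, 7, 11)
w2 = Aw1 = (149, 88, 129)
w3 = Aw2 = (1701, 962, 1458)
Aw3 = (19147, 10925, 16514)
w3·Aw3 = 1701·19147 + 962·10925 + 1458·16514 = 67156309; w3·w3 = 1701·1701 + 962·962 + 1458·1458 = 5944609
λ ≈ 67156309/5944609 = 11.29701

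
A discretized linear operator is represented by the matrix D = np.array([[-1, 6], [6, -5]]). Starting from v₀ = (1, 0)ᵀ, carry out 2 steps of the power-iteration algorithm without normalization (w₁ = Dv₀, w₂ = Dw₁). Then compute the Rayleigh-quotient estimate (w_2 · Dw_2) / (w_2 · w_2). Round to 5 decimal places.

λ ≈ -8.94296

w1 = Dv₀ = ((-1)·1 + 6·0; 6·1 + (-5)·0) = (-1, 6)
w2 = Dw1 = ((-1)·(-1) + 6·6; 6·(-1) + (-5)·6) = (37, -36)
Dw2 = (-253, 402)
w2·Dw2 = 37·(-253) + (-36)·402 = -23833; w2·w2 = 37·37 + (-36)·(-36) = 2665
λ ≈ -23833/2665 = -8.94296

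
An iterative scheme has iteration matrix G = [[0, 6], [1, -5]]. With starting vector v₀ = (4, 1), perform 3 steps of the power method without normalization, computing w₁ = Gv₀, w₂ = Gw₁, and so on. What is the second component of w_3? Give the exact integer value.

-61

w1 = Gv₀ = (6, -1)
w2 = Gw1 = (-6, 11)
w3 = Gw2 = (66, -61)
The requested component of w3 is -61.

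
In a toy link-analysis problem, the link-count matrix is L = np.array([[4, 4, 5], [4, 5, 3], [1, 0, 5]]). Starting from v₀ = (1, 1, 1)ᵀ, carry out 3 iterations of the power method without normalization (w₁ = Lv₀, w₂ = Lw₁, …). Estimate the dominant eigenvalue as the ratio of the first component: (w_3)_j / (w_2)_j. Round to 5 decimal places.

9.65385

w1 = Lv₀ = (4·1 + 4·1 + 5·1; 4·1 + 5·1 + 3·1; 1·1 + 0·1 + 5·1) = (13, 12, 6)
w2 = Lw1 = (4·13 + 4·12 + 5·6; 4·13 + 5·12 + 3·6; 1·13 + 0·12 + 5·6) = (130, 130, 43)
w3 = Lw2 = (1255, 1299, 345)
Ratio at component: 1255 / 130 = 9.65385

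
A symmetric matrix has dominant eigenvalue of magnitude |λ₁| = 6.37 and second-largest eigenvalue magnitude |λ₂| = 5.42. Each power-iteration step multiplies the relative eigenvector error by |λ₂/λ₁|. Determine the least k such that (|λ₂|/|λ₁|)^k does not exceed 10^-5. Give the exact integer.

|λ₂/λ₁| = 5.42/6.37 = 0.85086
Need k ≥ ln(10^-5) / ln(0.85086) = -11.5129 / -0.1615 ≈ 71.286
Smallest integer k satisfying the bound: 72

72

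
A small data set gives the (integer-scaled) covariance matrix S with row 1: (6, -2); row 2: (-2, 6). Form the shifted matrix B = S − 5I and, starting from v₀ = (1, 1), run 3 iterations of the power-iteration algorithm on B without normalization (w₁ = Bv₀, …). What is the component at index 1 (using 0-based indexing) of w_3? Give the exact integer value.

B = S − 5I has rows (1, -2); (-2, 1)
w1 = Bv₀ = (1·1 + (-2)·1; (-2)·1 + 1·1) = (-1, -1)
w2 = Bw1 = (1·(-1) + (-2)·(-1); (-2)·(-1) + 1·(-1)) = (1, 1)
w3 = Bw2 = (-1, -1)
Requested component of w3: -1

-1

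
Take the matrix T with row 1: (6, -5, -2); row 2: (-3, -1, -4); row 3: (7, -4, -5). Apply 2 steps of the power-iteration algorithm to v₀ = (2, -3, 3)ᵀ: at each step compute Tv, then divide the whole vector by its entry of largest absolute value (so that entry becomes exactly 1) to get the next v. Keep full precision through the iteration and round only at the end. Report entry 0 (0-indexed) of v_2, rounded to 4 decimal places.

1.0000

Tv0 = (21.00000, -15.00000, 11.00000); divide by 21.00000 → v1 = (1.00000, -0.71429, 0.52381)
Tv1 = (8.52381, -4.38095, 7.23810); divide by 8.52381 → v2 = (1.00000, -0.51397, 0.84916)
Requested entry of v2: 179/179 = 1.0000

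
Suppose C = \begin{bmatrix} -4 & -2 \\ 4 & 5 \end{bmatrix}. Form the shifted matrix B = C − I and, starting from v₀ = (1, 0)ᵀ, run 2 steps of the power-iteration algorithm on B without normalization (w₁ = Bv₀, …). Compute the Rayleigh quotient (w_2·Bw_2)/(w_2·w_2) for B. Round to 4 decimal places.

μ ≈ -4.9738

B = C − I has rows (-5, -2); (4, 4)
w1 = Bv₀ = ((-5)·1 + (-2)·0; 4·1 + 4·0) = (-5, 4)
w2 = Bw1 = ((-5)·(-5) + (-2)·4; 4·(-5) + 4·4) = (17, -4)
Bw2 = (-77, 52)
w2·Bw2 = -1517; w2·w2 = 305; μ ≈ -1517/305 = -4.9738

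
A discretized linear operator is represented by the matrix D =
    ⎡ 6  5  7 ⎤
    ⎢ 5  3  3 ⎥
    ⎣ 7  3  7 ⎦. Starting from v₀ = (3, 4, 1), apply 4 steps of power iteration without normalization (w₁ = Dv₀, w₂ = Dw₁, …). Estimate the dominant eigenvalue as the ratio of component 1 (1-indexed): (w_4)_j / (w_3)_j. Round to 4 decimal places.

w1 = Dv₀ = (45, 30, 40)
w2 = Dw1 = (700, 435, 685)
w3 = Dw2 = (11170, 6860, 11000)
w4 = Dw3 = (178320, 109430, 175770)
Ratio at component: 178320 / 11170 = 15.9642

15.9642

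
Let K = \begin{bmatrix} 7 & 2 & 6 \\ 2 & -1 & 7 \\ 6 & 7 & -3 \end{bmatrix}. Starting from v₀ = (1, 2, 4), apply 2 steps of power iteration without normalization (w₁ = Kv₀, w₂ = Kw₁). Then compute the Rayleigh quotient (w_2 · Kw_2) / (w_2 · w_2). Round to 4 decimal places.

w1 = Kv₀ = (7·1 + 2·2 + 6·4; 2·1 + (-1)·2 + 7·4; 6·1 + 7·2 + (-3)·4) = (35, 28, 8)
w2 = Kw1 = (7·35 + 2·28 + 6·8; 2·35 + (-1)·28 + 7·8; 6·35 + 7·28 + (-3)·8) = (349, 98, 382)
Kw2 = (4931, 3274, 1634)
w2·Kw2 = 349·4931 + 98·3274 + 382·1634 = 2665959; w2·w2 = 349·349 + 98·98 + 382·382 = 277329
λ ≈ 2665959/277329 = 9.6130

9.6130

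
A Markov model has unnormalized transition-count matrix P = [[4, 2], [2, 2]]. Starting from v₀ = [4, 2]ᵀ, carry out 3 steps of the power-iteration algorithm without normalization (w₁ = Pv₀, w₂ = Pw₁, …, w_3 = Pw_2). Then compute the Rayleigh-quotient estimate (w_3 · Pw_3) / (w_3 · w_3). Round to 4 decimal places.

w1 = Pv₀ = (20, 12)
w2 = Pw1 = (104, 64)
w3 = Pw2 = (544, 336)
Pw3 = (2848, 1760)
w3·Pw3 = 544·2848 + 336·1760 = 2140672; w3·w3 = 544·544 + 336·336 = 408832
λ ≈ 2140672/408832 = 5.2361

λ ≈ 5.2361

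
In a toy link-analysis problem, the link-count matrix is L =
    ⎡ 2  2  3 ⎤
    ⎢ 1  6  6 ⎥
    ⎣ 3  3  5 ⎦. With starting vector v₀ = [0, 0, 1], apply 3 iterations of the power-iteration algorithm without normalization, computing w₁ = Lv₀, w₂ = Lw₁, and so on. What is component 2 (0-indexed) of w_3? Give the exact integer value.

w1 = Lv₀ = (2·0 + 2·0 + 3·1; 1·0 + 6·0 + 6·1; 3·0 + 3·0 + 5·1) = (3, 6, 5)
w2 = Lw1 = (2·3 + 2·6 + 3·5; 1·3 + 6·6 + 6·5; 3·3 + 3·6 + 5·5) = (33, 69, 52)
w3 = Lw2 = (360, 759, 566)
The requested component of w3 is 566.

566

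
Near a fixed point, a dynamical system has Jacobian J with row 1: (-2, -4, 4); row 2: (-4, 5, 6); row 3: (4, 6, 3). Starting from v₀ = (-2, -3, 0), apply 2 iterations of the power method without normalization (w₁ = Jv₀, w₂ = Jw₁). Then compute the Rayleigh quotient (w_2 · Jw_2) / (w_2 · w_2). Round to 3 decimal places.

3.891

w1 = Jv₀ = ((-2)·(-2) + (-4)·(-3) + 4·0; (-4)·(-2) + 5·(-3) + 6·0; 4·(-2) + 6·(-3) + 3·0) = (16, -7, -26)
w2 = Jw1 = ((-2)·16 + (-4)·(-7) + 4·(-26); (-4)·16 + 5·(-7) + 6·(-26); 4·16 + 6·(-7) + 3·(-26)) = (-108, -255, -56)
Jw2 = (1012, -1179, -2130)
w2·Jw2 = (-108)·1012 + (-255)·(-1179) + (-56)·(-2130) = 310629; w2·w2 = (-108)·(-108) + (-255)·(-255) + (-56)·(-56) = 79825
λ ≈ 310629/79825 = 3.891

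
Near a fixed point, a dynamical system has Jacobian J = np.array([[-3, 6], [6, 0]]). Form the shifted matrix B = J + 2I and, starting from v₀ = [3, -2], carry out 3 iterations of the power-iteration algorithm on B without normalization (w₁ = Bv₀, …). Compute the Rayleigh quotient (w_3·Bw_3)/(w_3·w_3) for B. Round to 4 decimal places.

B = J + 2I has rows (-1, 6); (6, 2)
w1 = Bv₀ = (-15, 14)
w2 = Bw1 = (99, -62)
w3 = Bw2 = (-471, 470)
Bw3 = (3291, -1886)
w3·Bw3 = -2436481; w3·w3 = 442741; μ ≈ -2436481/442741 = -5.5032

-5.5032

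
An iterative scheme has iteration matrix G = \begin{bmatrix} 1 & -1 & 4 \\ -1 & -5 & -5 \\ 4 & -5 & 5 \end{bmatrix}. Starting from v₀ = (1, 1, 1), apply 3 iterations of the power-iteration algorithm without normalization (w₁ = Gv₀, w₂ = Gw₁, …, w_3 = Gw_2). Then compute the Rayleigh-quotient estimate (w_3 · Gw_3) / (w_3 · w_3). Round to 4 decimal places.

4.6963

w1 = Gv₀ = (1·1 + (-1)·1 + 4·1; (-1)·1 + (-5)·1 + (-5)·1; 4·1 + (-5)·1 + 5·1) = (4, -11, 4)
w2 = Gw1 = (1·4 + (-1)·(-11) + 4·4; (-1)·4 + (-5)·(-11) + (-5)·4; 4·4 + (-5)·(-11) + 5·4) = (31, 31, 91)
w3 = Gw2 = (364, -641, 424)
Gw3 = (2701, 721, 6781)
w3·Gw3 = 364·2701 + (-641)·721 + 424·6781 = 3396147; w3·w3 = 364·364 + (-641)·(-641) + 424·424 = 723153
λ ≈ 3396147/723153 = 4.6963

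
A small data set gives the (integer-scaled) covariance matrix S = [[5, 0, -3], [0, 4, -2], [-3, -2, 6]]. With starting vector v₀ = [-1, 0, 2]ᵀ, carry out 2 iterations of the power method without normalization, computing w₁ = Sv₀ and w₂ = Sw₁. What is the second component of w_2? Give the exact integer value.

-46

w1 = Sv₀ = (-11, -4, 15)
w2 = Sw1 = (-100, -46, 131)
The requested component of w2 is -46.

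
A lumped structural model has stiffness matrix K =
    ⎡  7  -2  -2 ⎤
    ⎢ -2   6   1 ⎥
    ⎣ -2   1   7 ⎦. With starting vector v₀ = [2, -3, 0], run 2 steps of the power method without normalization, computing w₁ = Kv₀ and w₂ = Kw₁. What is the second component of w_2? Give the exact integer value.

-179

w1 = Kv₀ = (7·2 + (-2)·(-3) + (-2)·0; (-2)·2 + 6·(-3) + 1·0; (-2)·2 + 1·(-3) + 7·0) = (20, -22, -7)
w2 = Kw1 = (7·20 + (-2)·(-22) + (-2)·(-7); (-2)·20 + 6·(-22) + 1·(-7); (-2)·20 + 1·(-22) + 7·(-7)) = (198, -179, -111)
The requested component of w2 is -179.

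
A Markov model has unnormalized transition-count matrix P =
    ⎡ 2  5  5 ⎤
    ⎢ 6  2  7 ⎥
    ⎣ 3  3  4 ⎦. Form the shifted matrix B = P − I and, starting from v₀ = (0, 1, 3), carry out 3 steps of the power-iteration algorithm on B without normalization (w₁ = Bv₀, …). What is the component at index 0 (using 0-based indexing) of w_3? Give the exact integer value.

B = P − I has rows (1, 5, 5); (6, 1, 7); (3, 3, 3)
w1 = Bv₀ = (1·0 + 5·1 + 5·3; 6·0 + 1·1 + 7·3; 3·0 + 3·1 + 3·3) = (20, 22, 12)
w2 = Bw1 = (1·20 + 5·22 + 5·12; 6·20 + 1·22 + 7·12; 3·20 + 3·22 + 3·12) = (190, 226, 162)
w3 = Bw2 = (2130, 2500, 1734)
Requested component of w3: 2130

2130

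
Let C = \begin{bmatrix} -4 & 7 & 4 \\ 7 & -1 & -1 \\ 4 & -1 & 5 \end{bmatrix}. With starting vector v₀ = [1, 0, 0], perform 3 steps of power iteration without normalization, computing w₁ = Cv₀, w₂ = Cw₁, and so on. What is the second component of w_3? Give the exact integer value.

609

w1 = Cv₀ = ((-4)·1 + 7·0 + 4·0; 7·1 + (-1)·0 + (-1)·0; 4·1 + (-1)·0 + 5·0) = (-4, 7, 4)
w2 = Cw1 = ((-4)·(-4) + 7·7 + 4·4; 7·(-4) + (-1)·7 + (-1)·4; 4·(-4) + (-1)·7 + 5·4) = (81, -39, -3)
w3 = Cw2 = (-609, 609, 348)
The requested component of w3 is 609.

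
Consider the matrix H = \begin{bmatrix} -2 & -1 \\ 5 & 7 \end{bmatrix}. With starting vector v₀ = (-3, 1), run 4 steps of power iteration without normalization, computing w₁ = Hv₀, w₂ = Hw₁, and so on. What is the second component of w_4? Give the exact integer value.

w1 = Hv₀ = ((-2)·(-3) + (-1)·1; 5·(-3) + 7·1) = (5, -8)
w2 = Hw1 = ((-2)·5 + (-1)·(-8); 5·5 + 7·(-8)) = (-2, -31)
w3 = Hw2 = (35, -227)
w4 = Hw3 = (157, -1414)
The requested component of w4 is -1414.

-1414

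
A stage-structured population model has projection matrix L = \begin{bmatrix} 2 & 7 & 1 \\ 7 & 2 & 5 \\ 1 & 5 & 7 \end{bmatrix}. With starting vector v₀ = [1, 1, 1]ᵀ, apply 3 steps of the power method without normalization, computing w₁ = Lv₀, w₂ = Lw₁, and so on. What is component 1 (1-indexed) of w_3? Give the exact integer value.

w1 = Lv₀ = (2·1 + 7·1 + 1·1; 7·1 + 2·1 + 5·1; 1·1 + 5·1 + 7·1) = (10, 14, 13)
w2 = Lw1 = (2·10 + 7·14 + 1·13; 7·10 + 2·14 + 5·13; 1·10 + 5·14 + 7·13) = (131, 163, 171)
w3 = Lw2 = (1574, 2098, 2143)
The requested component of w3 is 1574.

1574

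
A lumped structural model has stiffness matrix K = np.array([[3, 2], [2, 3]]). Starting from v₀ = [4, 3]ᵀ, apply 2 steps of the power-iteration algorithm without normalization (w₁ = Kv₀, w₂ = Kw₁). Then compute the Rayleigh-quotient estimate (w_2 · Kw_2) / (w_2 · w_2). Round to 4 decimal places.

4.9999

w1 = Kv₀ = (18, 17)
w2 = Kw1 = (88, 87)
Kw2 = (438, 437)
w2·Kw2 = 88·438 + 87·437 = 76563; w2·w2 = 88·88 + 87·87 = 15313
λ ≈ 76563/15313 = 4.9999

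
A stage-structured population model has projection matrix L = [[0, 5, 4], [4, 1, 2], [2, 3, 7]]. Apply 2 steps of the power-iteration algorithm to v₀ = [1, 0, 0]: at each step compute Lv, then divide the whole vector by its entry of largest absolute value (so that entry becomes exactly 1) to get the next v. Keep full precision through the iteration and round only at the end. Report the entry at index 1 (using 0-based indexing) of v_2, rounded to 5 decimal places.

Lv0 = (0.000000, 4.000000, 2.000000); divide by 4.000000 → v1 = (0.000000, 1.000000, 0.500000)
Lv1 = (7.000000, 2.000000, 6.500000); divide by 7.000000 → v2 = (1.000000, 0.285714, 0.928571)
Requested entry of v2: 8/28 = 0.28571

0.28571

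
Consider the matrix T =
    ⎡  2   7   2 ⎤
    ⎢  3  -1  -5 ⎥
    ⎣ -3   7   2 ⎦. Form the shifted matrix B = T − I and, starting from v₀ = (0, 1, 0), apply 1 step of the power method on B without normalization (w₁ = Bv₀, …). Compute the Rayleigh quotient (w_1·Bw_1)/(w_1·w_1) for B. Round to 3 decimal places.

B = T − I has rows (1, 7, 2); (3, -2, -5); (-3, 7, 1)
w1 = Bv₀ = (1·0 + 7·1 + 2·0; 3·0 + (-2)·1 + (-5)·0; (-3)·0 + 7·1 + 1·0) = (7, -2, 7)
Bw1 = (7, -10, -28)
w1·Bw1 = -127; w1·w1 = 102; μ ≈ -127/102 = -1.245

μ ≈ -1.245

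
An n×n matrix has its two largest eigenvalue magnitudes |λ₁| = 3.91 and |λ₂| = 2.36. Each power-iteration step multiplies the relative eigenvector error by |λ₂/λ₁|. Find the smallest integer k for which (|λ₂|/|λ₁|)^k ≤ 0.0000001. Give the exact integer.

|λ₂/λ₁| = 2.36/3.91 = 0.60358
Need k ≥ ln(0.0000001) / ln(0.60358) = -16.1181 / -0.5049 ≈ 31.925
Smallest integer k satisfying the bound: 32

32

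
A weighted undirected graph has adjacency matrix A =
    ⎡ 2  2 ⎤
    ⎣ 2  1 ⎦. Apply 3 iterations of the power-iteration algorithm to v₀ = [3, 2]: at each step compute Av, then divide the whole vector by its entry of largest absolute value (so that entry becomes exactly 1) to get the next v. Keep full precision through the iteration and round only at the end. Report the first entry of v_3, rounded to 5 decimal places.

1.00000

Av0 = (10.000000, 8.000000); divide by 10.000000 → v1 = (1.000000, 0.800000)
Av1 = (3.600000, 2.800000); divide by 3.600000 → v2 = (1.000000, 0.777778)
Av2 = (3.555556, 2.777778); divide by 3.555556 → v3 = (1.000000, 0.781250)
Requested entry of v3: 128/128 = 1.00000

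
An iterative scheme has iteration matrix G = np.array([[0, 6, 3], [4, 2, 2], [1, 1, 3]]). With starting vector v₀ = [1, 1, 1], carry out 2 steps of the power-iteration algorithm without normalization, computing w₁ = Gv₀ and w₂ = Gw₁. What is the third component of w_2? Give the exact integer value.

32

w1 = Gv₀ = (0·1 + 6·1 + 3·1; 4·1 + 2·1 + 2·1; 1·1 + 1·1 + 3·1) = (9, 8, 5)
w2 = Gw1 = (0·9 + 6·8 + 3·5; 4·9 + 2·8 + 2·5; 1·9 + 1·8 + 3·5) = (63, 62, 32)
The requested component of w2 is 32.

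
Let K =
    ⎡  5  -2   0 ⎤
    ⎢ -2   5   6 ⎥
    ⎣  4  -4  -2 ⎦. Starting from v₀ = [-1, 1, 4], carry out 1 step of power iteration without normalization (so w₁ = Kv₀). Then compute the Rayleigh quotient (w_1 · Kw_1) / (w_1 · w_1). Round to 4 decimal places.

w1 = Kv₀ = (5·(-1) + (-2)·1 + 0·4; (-2)·(-1) + 5·1 + 6·4; 4·(-1) + (-4)·1 + (-2)·4) = (-7, 31, -16)
Kw1 = (-97, 73, -120)
w1·Kw1 = (-7)·(-97) + 31·73 + (-16)·(-120) = 4862; w1·w1 = (-7)·(-7) + 31·31 + (-16)·(-16) = 1266
λ ≈ 4862/1266 = 3.8404

3.8404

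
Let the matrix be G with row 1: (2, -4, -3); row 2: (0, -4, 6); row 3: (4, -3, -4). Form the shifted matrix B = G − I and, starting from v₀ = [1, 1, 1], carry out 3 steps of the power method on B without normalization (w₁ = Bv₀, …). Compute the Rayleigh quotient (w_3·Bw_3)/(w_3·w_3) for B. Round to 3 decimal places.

-2.504

B = G − I has rows (1, -4, -3); (0, -5, 6); (4, -3, -5)
w1 = Bv₀ = (1·1 + (-4)·1 + (-3)·1; 0·1 + (-5)·1 + 6·1; 4·1 + (-3)·1 + (-5)·1) = (-6, 1, -4)
w2 = Bw1 = (1·(-6) + (-4)·1 + (-3)·(-4); 0·(-6) + (-5)·1 + 6·(-4); 4·(-6) + (-3)·1 + (-5)·(-4)) = (2, -29, -7)
w3 = Bw2 = (139, 103, 130)
Bw3 = (-663, 265, -403)
w3·Bw3 = -117252; w3·w3 = 46830; μ ≈ -117252/46830 = -2.504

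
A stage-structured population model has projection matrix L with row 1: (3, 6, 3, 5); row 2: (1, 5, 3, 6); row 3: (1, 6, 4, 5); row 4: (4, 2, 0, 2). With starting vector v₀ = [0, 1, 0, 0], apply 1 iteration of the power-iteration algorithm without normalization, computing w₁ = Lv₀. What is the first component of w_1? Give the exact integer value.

w1 = Lv₀ = (3·0 + 6·1 + 3·0 + 5·0; 1·0 + 5·1 + 3·0 + 6·0; 1·0 + 6·1 + 4·0 + 5·0; 4·0 + 2·1 + 0·0 + 2·0) = (6, 5, 6, 2)
The requested component of w1 is 6.

6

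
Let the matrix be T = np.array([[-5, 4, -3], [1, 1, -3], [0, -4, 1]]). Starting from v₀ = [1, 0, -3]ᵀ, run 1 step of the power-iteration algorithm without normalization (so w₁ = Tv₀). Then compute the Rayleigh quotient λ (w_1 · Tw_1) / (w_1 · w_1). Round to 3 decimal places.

3.800

w1 = Tv₀ = (4, 10, -3)
Tw1 = (29, 23, -43)
w1·Tw1 = 4·29 + 10·23 + (-3)·(-43) = 475; w1·w1 = 4·4 + 10·10 + (-3)·(-3) = 125
λ ≈ 475/125 = 3.800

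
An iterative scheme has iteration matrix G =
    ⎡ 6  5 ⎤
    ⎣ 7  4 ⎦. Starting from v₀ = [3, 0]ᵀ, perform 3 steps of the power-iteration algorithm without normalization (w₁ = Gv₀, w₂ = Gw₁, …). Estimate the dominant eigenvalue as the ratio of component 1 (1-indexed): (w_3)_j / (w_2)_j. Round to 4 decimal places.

w1 = Gv₀ = (6·3 + 5·0; 7·3 + 4·0) = (18, 21)
w2 = Gw1 = (6·18 + 5·21; 7·18 + 4·21) = (213, 210)
w3 = Gw2 = (2328, 2331)
Ratio at component: 2328 / 213 = 10.9296

λ ≈ 10.9296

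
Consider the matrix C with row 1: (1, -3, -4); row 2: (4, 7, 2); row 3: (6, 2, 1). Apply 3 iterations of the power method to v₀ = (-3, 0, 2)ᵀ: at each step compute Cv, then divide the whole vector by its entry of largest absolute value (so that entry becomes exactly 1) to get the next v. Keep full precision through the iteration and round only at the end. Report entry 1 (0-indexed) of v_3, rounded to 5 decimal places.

Cv0 = (-11.000000, -8.000000, -16.000000); divide by -16.000000 → v1 = (0.687500, 0.500000, 1.000000)
Cv1 = (-4.812500, 8.250000, 6.125000); divide by 8.250000 → v2 = (-0.583333, 1.000000, 0.742424)
Cv2 = (-6.553030, 6.151515, -0.757576); divide by -6.553030 → v3 = (1.000000, -0.938728, 0.115607)
Requested entry of v3: -812/865 = -0.93873

-0.93873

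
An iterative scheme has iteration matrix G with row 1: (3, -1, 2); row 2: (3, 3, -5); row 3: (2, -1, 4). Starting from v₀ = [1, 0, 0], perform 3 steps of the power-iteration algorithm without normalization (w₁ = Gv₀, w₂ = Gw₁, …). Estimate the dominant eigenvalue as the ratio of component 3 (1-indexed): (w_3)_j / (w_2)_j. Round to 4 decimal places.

w1 = Gv₀ = (3, 3, 2)
w2 = Gw1 = (10, 8, 11)
w3 = Gw2 = (44, -1, 56)
Ratio at component: 56 / 11 = 5.0909

λ ≈ 5.0909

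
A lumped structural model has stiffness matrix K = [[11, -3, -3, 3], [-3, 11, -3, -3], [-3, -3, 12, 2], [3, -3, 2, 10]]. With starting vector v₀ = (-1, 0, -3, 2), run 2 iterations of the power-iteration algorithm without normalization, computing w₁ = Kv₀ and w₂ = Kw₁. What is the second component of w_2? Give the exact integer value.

w1 = Kv₀ = (11·(-1) + (-3)·0 + (-3)·(-3) + 3·2; (-3)·(-1) + 11·0 + (-3)·(-3) + (-3)·2; (-3)·(-1) + (-3)·0 + 12·(-3) + 2·2; 3·(-1) + (-3)·0 + 2·(-3) + 10·2) = (4, 6, -29, 11)
w2 = Kw1 = (11·4 + (-3)·6 + (-3)·(-29) + 3·11; (-3)·4 + 11·6 + (-3)·(-29) + (-3)·11; (-3)·4 + (-3)·6 + 12·(-29) + 2·11; 3·4 + (-3)·6 + 2·(-29) + 10·11) = (146, 108, -356, 46)
The requested component of w2 is 108.

108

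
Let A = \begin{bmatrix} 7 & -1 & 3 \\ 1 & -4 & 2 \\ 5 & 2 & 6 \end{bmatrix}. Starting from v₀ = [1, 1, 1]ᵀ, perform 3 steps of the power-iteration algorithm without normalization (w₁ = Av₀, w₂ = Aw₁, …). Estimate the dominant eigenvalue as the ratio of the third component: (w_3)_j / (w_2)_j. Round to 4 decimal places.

w1 = Av₀ = (7·1 + (-1)·1 + 3·1; 1·1 + (-4)·1 + 2·1; 5·1 + 2·1 + 6·1) = (9, -1, 13)
w2 = Aw1 = (7·9 + (-1)·(-1) + 3·13; 1·9 + (-4)·(-1) + 2·13; 5·9 + 2·(-1) + 6·13) = (103, 39, 121)
w3 = Aw2 = (1045, 189, 1319)
Ratio at component: 1319 / 121 = 10.9008

λ ≈ 10.9008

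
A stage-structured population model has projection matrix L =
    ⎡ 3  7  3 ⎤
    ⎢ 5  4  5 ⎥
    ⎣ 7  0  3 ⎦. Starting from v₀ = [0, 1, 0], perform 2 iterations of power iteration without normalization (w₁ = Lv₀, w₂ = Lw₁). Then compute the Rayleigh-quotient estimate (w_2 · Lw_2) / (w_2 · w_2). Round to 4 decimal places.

w1 = Lv₀ = (3·0 + 7·1 + 3·0; 5·0 + 4·1 + 5·0; 7·0 + 0·1 + 3·0) = (7, 4, 0)
w2 = Lw1 = (3·7 + 7·4 + 3·0; 5·7 + 4·4 + 5·0; 7·7 + 0·4 + 3·0) = (49, 51, 49)
Lw2 = (651, 694, 490)
w2·Lw2 = 49·651 + 51·694 + 49·490 = 91303; w2·w2 = 49·49 + 51·51 + 49·49 = 7403
λ ≈ 91303/7403 = 12.3332

λ ≈ 12.3332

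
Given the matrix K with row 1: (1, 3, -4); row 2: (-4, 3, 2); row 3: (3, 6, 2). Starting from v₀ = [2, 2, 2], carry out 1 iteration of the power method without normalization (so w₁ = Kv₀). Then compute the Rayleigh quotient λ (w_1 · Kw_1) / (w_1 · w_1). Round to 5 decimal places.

w1 = Kv₀ = (1·2 + 3·2 + (-4)·2; (-4)·2 + 3·2 + 2·2; 3·2 + 6·2 + 2·2) = (0, 2, 22)
Kw1 = (-82, 50, 56)
w1·Kw1 = 0·(-82) + 2·50 + 22·56 = 1332; w1·w1 = 0·0 + 2·2 + 22·22 = 488
λ ≈ 1332/488 = 2.72951

λ ≈ 2.72951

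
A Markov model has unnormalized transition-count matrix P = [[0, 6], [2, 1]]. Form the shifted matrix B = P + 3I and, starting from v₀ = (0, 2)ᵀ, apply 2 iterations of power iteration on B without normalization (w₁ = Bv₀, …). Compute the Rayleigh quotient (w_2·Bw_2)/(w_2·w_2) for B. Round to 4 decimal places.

B = P + 3I has rows (3, 6); (2, 4)
w1 = Bv₀ = (12, 8)
w2 = Bw1 = (84, 56)
Bw2 = (588, 392)
w2·Bw2 = 71344; w2·w2 = 10192; μ ≈ 71344/10192 = 7.0000

7.0000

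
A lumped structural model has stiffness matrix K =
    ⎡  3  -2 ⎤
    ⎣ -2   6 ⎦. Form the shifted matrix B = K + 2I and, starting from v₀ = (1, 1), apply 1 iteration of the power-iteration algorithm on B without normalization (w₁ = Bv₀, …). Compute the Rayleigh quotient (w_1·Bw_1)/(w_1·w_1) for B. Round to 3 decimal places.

B = K + 2I has rows (5, -2); (-2, 8)
w1 = Bv₀ = (5·1 + (-2)·1; (-2)·1 + 8·1) = (3, 6)
Bw1 = (3, 42)
w1·Bw1 = 261; w1·w1 = 45; μ ≈ 261/45 = 5.800

5.800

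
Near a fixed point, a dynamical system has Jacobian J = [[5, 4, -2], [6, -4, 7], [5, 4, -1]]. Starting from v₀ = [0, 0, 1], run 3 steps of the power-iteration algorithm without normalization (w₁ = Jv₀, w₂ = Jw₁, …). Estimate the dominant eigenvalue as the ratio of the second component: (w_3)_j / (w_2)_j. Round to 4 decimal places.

λ ≈ -9.3830

w1 = Jv₀ = (5·0 + 4·0 + (-2)·1; 6·0 + (-4)·0 + 7·1; 5·0 + 4·0 + (-1)·1) = (-2, 7, -1)
w2 = Jw1 = (5·(-2) + 4·7 + (-2)·(-1); 6·(-2) + (-4)·7 + 7·(-1); 5·(-2) + 4·7 + (-1)·(-1)) = (20, -47, 19)
w3 = Jw2 = (-126, 441, -107)
Ratio at component: 441 / -47 = -9.3830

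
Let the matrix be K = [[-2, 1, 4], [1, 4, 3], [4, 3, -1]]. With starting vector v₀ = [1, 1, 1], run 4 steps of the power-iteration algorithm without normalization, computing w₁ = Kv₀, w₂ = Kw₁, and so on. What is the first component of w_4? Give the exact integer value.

w1 = Kv₀ = (3, 8, 6)
w2 = Kw1 = (26, 53, 30)
w3 = Kw2 = (121, 328, 233)
w4 = Kw3 = (1018, 2132, 1235)
The requested component of w4 is 1018.

1018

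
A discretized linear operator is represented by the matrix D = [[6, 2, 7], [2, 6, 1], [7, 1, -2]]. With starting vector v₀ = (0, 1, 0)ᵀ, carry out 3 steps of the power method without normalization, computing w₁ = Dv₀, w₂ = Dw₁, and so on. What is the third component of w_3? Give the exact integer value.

w1 = Dv₀ = (6·0 + 2·1 + 7·0; 2·0 + 6·1 + 1·0; 7·0 + 1·1 + (-2)·0) = (2, 6, 1)
w2 = Dw1 = (6·2 + 2·6 + 7·1; 2·2 + 6·6 + 1·1; 7·2 + 1·6 + (-2)·1) = (31, 41, 18)
w3 = Dw2 = (394, 326, 222)
The requested component of w3 is 222.

222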